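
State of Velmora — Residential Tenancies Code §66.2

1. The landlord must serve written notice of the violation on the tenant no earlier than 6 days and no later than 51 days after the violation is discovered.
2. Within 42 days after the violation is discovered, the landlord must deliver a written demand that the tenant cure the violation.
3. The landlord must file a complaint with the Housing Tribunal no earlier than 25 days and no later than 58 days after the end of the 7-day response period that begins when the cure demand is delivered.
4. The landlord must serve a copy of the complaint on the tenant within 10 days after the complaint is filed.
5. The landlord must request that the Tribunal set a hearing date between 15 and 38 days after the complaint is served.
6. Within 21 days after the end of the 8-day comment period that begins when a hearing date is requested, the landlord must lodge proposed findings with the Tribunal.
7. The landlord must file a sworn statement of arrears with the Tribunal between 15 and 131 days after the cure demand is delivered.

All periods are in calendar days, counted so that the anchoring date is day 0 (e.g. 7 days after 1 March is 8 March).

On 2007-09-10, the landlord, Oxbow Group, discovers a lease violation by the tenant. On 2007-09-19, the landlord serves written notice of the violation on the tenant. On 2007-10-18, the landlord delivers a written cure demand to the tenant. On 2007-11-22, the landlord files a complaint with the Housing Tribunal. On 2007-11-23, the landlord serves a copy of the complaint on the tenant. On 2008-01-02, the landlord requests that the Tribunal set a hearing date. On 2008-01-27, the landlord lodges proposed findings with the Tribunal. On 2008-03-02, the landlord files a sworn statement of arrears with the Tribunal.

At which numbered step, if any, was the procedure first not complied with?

Step 1: the window is 6–51 days after 2007-09-10 (when the violation is discovered), so 2007-09-16 through 2007-10-31; done 2007-09-19 — within the window.
Step 2: 42 days after 2007-09-10 (when the violation is discovered) is 2007-10-22; done 2007-10-18 — timely.
Step 3: the window is 25–58 days after 2007-10-25 (end of the 7-day response period, which began when the cure demand is delivered on 2007-10-18), so 2007-11-19 through 2007-12-22; done 2007-11-22, which is between those dates.
Step 4: 10 days after 2007-11-22 (when the complaint is filed) is 2007-12-02; done 2007-11-23 — timely.
Step 5: the window is 15–38 days after 2007-11-23 (when the complaint is served), so 2007-12-08 through 2007-12-31; done 2008-01-02 — 2 days after the window closed.

Step 5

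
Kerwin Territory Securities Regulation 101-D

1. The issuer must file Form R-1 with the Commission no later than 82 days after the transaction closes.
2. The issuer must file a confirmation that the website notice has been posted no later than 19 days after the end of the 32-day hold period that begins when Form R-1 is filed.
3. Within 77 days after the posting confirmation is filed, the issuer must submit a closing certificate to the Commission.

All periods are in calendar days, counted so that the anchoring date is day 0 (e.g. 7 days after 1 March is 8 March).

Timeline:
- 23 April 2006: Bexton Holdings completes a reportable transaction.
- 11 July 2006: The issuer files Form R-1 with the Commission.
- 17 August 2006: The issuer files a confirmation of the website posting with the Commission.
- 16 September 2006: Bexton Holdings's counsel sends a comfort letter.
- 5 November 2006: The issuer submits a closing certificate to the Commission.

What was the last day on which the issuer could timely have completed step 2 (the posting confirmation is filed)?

31 August 2006

Form R-1 is filed on 11 July 2006; the 32-day hold period therefore ends 12 August 2006, and step 2 runs from that date. 19 days after 12 August 2006 is 31 August 2006.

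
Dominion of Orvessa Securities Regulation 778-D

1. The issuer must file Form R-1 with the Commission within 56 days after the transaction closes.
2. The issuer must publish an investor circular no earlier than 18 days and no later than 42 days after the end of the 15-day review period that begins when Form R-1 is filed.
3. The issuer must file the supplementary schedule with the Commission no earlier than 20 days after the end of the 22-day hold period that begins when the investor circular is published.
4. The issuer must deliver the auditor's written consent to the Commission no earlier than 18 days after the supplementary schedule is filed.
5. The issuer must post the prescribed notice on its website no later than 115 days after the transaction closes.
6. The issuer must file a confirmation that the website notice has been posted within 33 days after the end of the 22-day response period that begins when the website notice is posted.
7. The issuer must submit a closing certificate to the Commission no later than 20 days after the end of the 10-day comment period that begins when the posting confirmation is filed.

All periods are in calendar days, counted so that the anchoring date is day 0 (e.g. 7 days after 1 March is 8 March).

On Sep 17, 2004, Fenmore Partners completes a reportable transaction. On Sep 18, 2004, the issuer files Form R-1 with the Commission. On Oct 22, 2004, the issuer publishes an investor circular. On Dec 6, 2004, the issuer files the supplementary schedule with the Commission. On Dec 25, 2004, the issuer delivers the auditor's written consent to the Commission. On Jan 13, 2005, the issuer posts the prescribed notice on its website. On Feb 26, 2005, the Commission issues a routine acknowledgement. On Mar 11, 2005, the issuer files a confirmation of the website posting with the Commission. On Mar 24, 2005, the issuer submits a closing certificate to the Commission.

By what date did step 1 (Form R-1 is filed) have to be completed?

Nov 12, 2004

Step 1 runs from Sep 17, 2004, when the transaction closes. 56 days after Sep 17, 2004 is Nov 12, 2004.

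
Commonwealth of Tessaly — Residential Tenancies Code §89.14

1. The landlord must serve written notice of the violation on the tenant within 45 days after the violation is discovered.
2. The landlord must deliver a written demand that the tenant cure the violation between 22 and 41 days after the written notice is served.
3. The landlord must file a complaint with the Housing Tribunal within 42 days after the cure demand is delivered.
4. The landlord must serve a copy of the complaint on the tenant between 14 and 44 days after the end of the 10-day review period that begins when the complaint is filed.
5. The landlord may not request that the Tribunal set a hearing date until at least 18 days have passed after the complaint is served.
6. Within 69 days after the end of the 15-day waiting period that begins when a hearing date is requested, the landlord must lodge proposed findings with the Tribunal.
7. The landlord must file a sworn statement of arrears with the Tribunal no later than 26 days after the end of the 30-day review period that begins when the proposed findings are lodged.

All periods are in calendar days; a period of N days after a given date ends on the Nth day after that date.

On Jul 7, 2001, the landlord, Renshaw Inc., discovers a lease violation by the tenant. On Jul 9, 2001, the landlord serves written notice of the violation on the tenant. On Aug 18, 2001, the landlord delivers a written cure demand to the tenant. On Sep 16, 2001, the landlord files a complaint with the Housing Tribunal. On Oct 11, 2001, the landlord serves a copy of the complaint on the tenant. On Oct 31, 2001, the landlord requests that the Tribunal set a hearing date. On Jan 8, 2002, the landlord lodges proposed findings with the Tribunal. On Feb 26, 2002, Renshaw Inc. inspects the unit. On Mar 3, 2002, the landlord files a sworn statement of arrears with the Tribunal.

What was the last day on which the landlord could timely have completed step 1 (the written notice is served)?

Step 1 runs from Jul 7, 2001, when the violation is discovered. 45 days after Jul 7, 2001 is Aug 21, 2001.

Aug 21, 2001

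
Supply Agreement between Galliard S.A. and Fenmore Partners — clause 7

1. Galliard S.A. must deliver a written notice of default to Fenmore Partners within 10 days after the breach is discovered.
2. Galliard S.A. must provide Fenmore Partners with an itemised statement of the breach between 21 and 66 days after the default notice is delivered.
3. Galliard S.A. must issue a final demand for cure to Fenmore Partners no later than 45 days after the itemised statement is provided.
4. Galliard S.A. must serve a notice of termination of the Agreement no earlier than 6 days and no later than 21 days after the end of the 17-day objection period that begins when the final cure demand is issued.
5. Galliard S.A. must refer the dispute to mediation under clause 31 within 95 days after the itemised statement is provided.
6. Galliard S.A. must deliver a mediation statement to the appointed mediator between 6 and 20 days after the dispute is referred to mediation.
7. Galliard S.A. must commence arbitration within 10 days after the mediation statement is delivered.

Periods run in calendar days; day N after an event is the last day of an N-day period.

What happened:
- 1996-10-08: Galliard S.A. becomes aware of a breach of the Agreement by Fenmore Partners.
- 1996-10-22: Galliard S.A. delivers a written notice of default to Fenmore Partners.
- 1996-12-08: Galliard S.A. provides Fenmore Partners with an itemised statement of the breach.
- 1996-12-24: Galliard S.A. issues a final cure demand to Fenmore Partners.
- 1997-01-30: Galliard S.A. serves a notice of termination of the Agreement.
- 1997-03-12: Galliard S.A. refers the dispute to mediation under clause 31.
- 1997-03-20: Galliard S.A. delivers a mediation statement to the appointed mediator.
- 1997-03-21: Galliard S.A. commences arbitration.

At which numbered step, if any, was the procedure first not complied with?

Step 1: 10 days after 1996-10-08 (when the breach is discovered) is 1996-10-18; done 1996-10-22 — 4 days late.
No need to go further; step 1 was not satisfied.

Step 1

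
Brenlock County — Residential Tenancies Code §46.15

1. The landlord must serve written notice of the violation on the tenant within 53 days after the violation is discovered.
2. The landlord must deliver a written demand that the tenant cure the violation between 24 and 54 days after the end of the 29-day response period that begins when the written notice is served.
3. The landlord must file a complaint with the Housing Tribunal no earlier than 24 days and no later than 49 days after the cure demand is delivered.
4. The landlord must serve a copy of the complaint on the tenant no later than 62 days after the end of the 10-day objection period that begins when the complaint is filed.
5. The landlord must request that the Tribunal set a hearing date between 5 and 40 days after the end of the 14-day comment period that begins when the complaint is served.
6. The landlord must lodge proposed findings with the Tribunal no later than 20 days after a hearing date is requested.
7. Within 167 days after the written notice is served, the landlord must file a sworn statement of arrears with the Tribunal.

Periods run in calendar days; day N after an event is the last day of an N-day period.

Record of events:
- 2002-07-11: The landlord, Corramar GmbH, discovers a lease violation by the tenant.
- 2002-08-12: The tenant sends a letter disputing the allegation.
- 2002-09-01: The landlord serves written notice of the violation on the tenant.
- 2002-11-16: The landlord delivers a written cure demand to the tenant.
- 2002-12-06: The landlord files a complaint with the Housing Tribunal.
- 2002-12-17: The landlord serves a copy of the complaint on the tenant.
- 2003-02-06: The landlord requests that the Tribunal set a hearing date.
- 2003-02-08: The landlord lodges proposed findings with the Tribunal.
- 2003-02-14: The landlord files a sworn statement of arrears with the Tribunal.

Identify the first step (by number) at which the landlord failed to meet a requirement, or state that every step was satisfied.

Step 3

Step 1 — counting 53 days from 2002-07-11 (when the violation is discovered) gives a deadline of 2002-09-02; 2002-09-01 is within that limit.
Step 2 — 24 and 54 days from 2002-09-30 (end of the 29-day response period, which began when the written notice is served on 2002-09-01) are 2002-10-24 and 2002-11-23 respectively; done 2002-11-16, which is between those dates.
Step 3 — 24 and 49 days from 2002-11-16 (when the cure demand is delivered) are 2002-12-10 and 2003-01-04 respectively; 2002-12-06 is 4 days too early.
Later steps need not be reached.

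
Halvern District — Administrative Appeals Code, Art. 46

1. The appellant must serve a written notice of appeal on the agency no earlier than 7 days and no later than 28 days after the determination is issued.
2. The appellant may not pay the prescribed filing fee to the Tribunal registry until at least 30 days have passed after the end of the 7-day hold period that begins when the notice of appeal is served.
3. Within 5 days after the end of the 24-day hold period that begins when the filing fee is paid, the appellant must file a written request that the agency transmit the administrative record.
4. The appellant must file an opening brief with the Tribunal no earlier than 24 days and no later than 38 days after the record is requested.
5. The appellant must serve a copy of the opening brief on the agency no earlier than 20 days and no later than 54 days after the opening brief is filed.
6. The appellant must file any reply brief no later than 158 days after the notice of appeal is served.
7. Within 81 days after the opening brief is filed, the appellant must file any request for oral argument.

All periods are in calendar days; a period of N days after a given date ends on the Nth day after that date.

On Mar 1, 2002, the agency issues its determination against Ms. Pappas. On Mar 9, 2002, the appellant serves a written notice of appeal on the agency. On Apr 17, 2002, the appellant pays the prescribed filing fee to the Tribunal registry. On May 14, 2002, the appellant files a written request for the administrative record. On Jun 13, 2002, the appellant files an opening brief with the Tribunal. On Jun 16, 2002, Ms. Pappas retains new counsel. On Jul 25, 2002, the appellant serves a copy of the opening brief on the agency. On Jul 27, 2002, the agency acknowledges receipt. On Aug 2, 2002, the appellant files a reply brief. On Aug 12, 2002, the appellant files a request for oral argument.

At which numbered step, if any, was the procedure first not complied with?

None — every step was satisfied

Step 1 — 7 and 28 days from Mar 1, 2002 (when the determination is issued) are Mar 8, 2002 and Mar 29, 2002 respectively; done Mar 9, 2002, which is between those dates.
Step 2 — must wait 30 days from Mar 16, 2002 (end of the 7-day hold period, which began when the notice of appeal is served on Mar 9, 2002), so not before Apr 15, 2002; done Apr 17, 2002 — permitted.
Step 3 — counting 5 days from May 11, 2002 (end of the 24-day hold period, which began when the filing fee is paid on Apr 17, 2002) gives a deadline of May 16, 2002; May 14, 2002 is within that limit.
Step 4 — 24 and 38 days from May 14, 2002 (when the record is requested) are Jun 7, 2002 and Jun 21, 2002 respectively; done Jun 13, 2002 — within the window.
Step 5 — 20 and 54 days from Jun 13, 2002 (when the opening brief is filed) are Jul 3, 2002 and Aug 6, 2002 respectively; done Jul 25, 2002, which is between those dates.
Step 6 — counting 158 days from Mar 9, 2002 (when the notice of appeal is served) gives a deadline of Aug 14, 2002; completed Aug 2, 2002, before the deadline.
Step 7 — counting 81 days from Jun 13, 2002 (when the opening brief is filed) gives a deadline of Sep 2, 2002; completed Aug 12, 2002, before the deadline.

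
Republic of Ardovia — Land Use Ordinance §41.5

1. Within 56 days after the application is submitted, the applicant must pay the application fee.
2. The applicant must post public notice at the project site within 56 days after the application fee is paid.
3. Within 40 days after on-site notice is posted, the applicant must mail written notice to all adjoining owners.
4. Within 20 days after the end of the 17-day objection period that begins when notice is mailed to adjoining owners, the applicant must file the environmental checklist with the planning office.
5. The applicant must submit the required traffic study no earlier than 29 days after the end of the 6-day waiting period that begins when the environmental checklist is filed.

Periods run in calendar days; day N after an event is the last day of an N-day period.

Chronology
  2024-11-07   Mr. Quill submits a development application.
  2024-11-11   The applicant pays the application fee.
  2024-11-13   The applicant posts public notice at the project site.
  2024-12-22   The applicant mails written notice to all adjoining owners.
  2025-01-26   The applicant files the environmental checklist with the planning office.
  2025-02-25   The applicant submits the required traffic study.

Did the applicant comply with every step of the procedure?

No

Step 1 — counting 56 days from 2024-11-07 (when the application is submitted) gives a deadline of 2025-01-02; 2024-11-11 is within that limit.
Step 2 — counting 56 days from 2024-11-11 (when the application fee is paid) gives a deadline of 2025-01-06; done 2024-11-13 — timely.
Step 3 — counting 40 days from 2024-11-13 (when on-site notice is posted) gives a deadline of 2024-12-23; completed 2024-12-22, before the deadline.
Step 4 — counting 20 days from 2025-01-08 (end of the 17-day objection period, which began when notice is mailed to adjoining owners on 2024-12-22) gives a deadline of 2025-01-28; done 2025-01-26 — timely.
Step 5 — must wait 29 days from 2025-02-01 (end of the 6-day waiting period, which began when the environmental checklist is filed on 2025-01-26), so not before 2025-03-02; 2025-02-25 is 5 days before the earliest permitted date.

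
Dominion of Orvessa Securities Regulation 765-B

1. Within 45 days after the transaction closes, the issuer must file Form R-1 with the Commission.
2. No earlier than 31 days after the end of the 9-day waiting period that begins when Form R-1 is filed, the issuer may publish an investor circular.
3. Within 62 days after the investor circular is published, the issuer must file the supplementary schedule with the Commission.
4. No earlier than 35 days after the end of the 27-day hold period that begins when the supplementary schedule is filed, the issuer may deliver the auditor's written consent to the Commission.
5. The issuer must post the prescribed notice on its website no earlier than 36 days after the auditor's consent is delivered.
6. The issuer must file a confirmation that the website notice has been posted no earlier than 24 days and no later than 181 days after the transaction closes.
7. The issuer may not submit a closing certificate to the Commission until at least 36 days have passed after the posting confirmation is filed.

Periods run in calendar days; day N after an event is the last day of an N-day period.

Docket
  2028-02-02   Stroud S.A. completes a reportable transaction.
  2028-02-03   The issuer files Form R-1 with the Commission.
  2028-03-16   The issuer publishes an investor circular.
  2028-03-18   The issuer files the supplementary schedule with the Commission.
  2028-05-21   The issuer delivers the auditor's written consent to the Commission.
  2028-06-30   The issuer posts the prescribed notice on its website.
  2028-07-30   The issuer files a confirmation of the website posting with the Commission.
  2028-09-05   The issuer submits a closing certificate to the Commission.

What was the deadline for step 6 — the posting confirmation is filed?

Step 6 runs from 2028-02-02, when the transaction closes. The window is 24–181 days after 2028-02-02; it closes on 2028-08-01.

2028-08-01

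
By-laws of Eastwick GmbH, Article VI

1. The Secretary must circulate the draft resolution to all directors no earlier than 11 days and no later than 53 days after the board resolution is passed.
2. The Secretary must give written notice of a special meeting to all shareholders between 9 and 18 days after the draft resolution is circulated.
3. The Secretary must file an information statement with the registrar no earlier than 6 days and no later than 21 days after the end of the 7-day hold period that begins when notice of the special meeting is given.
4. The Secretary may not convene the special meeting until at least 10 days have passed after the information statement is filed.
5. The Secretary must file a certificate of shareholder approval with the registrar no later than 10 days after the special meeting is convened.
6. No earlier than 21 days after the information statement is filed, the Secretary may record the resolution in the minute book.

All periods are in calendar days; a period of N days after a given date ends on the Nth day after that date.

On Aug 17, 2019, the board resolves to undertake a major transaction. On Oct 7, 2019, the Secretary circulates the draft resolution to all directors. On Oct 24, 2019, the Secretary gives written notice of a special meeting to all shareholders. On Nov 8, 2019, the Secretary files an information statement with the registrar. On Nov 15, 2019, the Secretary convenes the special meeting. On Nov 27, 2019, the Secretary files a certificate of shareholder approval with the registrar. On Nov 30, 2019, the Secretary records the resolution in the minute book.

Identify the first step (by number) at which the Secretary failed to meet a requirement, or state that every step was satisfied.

Step 1 — 11 and 53 days from Aug 17, 2019 (when the board resolution is passed) are Aug 28, 2019 and Oct 9, 2019 respectively; done Oct 7, 2019, which is between those dates.
Step 2 — 9 and 18 days from Oct 7, 2019 (when the draft resolution is circulated) are Oct 16, 2019 and Oct 25, 2019 respectively; done Oct 24, 2019, which is between those dates.
Step 3 — 6 and 21 days from Oct 31, 2019 (end of the 7-day hold period, which began when notice of the special meeting is given on Oct 24, 2019) are Nov 6, 2019 and Nov 21, 2019 respectively; Nov 8, 2019 falls inside that range.
Step 4 — must wait 10 days from Nov 8, 2019 (when the information statement is filed), so not before Nov 18, 2019; done Nov 15, 2019 — 3 days too early.

Step 4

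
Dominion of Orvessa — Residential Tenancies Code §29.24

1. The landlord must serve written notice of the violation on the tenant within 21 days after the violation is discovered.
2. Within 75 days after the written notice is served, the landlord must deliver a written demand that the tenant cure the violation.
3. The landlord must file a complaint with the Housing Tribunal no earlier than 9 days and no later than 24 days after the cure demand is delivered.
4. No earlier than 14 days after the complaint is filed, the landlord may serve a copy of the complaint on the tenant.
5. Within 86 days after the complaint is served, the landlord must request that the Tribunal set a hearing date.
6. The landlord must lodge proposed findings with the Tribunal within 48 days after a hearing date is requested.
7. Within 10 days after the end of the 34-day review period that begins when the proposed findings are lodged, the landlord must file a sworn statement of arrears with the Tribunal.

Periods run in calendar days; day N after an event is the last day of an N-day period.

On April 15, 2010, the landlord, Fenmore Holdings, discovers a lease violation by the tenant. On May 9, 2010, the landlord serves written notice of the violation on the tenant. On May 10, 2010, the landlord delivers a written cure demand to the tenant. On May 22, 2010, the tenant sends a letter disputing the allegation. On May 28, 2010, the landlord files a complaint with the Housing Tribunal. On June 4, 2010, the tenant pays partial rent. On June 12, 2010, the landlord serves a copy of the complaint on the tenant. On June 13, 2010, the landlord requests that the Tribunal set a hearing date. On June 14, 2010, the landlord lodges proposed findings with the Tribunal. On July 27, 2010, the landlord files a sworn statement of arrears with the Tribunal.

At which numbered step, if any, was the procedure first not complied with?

Step 1: 21 days after April 15, 2010 (when the violation is discovered) is May 6, 2010; May 9, 2010 misses that deadline by 3 days.

Step 1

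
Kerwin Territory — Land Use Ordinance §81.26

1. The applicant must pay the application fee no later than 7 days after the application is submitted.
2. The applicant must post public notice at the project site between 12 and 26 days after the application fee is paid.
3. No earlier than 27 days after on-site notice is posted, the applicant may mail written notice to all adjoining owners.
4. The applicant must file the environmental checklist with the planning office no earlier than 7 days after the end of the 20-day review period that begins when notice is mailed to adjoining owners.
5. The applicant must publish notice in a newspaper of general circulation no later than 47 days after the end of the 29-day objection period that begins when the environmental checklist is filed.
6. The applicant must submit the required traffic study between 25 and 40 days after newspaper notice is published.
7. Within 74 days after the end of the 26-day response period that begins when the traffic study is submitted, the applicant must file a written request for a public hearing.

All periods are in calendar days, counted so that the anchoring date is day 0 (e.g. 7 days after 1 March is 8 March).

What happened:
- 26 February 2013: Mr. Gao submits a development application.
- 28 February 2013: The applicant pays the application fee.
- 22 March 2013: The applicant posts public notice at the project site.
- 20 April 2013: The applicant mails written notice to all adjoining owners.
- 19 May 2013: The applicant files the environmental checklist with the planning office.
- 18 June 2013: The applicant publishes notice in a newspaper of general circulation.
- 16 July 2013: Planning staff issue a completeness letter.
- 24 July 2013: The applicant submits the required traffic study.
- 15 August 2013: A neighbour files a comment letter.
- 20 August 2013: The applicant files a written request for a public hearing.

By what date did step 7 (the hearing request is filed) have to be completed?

1 November 2013

The traffic study is submitted on 24 July 2013; the 26-day response period therefore ends 19 August 2013, and step 7 runs from that date. 74 days after 19 August 2013 is 1 November 2013.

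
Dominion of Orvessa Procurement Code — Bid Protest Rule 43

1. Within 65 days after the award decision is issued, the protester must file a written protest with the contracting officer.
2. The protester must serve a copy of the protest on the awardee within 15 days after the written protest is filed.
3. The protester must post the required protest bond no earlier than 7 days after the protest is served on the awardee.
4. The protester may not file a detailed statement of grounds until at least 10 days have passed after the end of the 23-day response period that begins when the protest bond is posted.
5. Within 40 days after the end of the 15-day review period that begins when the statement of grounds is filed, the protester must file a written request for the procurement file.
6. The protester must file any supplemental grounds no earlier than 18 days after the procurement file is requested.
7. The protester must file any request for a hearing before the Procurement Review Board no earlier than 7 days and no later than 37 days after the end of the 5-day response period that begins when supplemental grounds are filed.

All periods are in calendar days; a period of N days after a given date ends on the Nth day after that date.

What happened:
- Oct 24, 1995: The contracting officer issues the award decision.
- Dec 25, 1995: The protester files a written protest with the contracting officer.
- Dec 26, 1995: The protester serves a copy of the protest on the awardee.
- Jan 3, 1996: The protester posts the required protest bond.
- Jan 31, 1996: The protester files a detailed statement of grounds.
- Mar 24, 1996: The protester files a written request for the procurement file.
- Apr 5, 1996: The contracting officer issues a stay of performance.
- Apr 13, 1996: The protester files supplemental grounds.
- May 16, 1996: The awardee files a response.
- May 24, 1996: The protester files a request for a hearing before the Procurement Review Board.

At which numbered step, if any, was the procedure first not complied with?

(1) due by Oct 24, 1995 + 65 days = Dec 28, 1995; done Dec 25, 1995 — timely.
(2) due by Dec 25, 1995 + 15 days = Jan 9, 1996; done Dec 26, 1995 — timely.
(3) permitted from Dec 26, 1995 + 7 days = Jan 2, 1996 onward; Jan 3, 1996 is on or after that date.
(4) permitted from Jan 26, 1996 + 10 days = Feb 5, 1996 onward; done Jan 31, 1996 — 5 days too early.
Later steps need not be reached.

Step 4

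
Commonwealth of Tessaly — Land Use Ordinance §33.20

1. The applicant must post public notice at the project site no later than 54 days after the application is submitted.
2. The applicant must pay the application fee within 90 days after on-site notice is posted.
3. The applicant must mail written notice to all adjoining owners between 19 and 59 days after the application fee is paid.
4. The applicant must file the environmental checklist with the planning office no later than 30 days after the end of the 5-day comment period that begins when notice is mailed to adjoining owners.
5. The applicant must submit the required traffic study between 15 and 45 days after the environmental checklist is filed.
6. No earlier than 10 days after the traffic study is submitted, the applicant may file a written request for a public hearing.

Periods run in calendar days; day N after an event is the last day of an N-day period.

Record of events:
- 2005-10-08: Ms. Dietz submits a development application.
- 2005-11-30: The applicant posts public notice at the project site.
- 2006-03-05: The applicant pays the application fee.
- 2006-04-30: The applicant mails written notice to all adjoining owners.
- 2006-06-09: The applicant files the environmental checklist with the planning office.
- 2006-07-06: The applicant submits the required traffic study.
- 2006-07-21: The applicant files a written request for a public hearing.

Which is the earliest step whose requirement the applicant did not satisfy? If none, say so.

Step 2

(1) due by 2005-10-08 + 54 days = 2005-12-01; 2005-11-30 is within that limit.
(2) due by 2005-11-30 + 90 days = 2006-02-28; not done until 2006-03-05, 5 days after the deadline.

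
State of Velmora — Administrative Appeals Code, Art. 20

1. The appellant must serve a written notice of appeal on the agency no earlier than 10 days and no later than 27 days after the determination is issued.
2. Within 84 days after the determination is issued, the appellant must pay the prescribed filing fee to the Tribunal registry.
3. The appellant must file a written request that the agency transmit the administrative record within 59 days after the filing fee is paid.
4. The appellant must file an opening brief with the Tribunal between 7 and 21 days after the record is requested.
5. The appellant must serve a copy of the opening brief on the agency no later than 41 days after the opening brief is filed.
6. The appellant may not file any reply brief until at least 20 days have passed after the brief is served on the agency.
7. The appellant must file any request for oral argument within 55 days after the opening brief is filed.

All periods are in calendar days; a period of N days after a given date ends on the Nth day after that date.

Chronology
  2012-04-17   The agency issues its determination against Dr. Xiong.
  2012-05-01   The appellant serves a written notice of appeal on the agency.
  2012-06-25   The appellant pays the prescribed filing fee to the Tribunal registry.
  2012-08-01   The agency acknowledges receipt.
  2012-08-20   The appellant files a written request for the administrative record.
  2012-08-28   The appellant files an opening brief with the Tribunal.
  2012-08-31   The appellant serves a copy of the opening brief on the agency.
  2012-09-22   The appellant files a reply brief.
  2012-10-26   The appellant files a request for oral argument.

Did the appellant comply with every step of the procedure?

No

(1) the permitted window runs from 2012-04-17 + 10 = 2012-04-27 to 2012-04-17 + 27 = 2012-05-14; done 2012-05-01, which is between those dates.
(2) due by 2012-04-17 + 84 days = 2012-07-10; completed 2012-06-25, before the deadline.
(3) due by 2012-06-25 + 59 days = 2012-08-23; done 2012-08-20 — timely.
(4) the permitted window runs from 2012-08-20 + 7 = 2012-08-27 to 2012-08-20 + 21 = 2012-09-10; done 2012-08-28, which is between those dates.
(5) due by 2012-08-28 + 41 days = 2012-10-08; done 2012-08-31 — timely.
(6) permitted from 2012-08-31 + 20 days = 2012-09-20 onward; done 2012-09-22 — permitted.
(7) due by 2012-08-28 + 55 days = 2012-10-22; not done until 2012-10-26, 4 days after the deadline.
The procedure was therefore not followed at step 7.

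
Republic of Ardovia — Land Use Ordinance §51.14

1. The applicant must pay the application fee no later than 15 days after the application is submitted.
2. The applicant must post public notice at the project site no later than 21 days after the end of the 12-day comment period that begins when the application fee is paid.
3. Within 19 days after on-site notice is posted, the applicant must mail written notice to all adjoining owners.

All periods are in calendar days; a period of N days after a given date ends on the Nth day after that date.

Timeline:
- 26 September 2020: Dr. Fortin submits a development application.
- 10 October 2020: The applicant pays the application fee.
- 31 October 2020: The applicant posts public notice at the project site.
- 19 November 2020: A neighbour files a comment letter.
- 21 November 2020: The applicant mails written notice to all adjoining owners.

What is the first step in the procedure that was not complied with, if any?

Step 3

Step 1: 15 days after 26 September 2020 (when the application is submitted) is 11 October 2020; completed 10 October 2020, before the deadline.
Step 2: 21 days after 22 October 2020 (end of the 12-day comment period, which began when the application fee is paid on 10 October 2020) is 12 November 2020; completed 31 October 2020, before the deadline.
Step 3: 19 days after 31 October 2020 (when on-site notice is posted) is 19 November 2020; 21 November 2020 misses that deadline by 2 days.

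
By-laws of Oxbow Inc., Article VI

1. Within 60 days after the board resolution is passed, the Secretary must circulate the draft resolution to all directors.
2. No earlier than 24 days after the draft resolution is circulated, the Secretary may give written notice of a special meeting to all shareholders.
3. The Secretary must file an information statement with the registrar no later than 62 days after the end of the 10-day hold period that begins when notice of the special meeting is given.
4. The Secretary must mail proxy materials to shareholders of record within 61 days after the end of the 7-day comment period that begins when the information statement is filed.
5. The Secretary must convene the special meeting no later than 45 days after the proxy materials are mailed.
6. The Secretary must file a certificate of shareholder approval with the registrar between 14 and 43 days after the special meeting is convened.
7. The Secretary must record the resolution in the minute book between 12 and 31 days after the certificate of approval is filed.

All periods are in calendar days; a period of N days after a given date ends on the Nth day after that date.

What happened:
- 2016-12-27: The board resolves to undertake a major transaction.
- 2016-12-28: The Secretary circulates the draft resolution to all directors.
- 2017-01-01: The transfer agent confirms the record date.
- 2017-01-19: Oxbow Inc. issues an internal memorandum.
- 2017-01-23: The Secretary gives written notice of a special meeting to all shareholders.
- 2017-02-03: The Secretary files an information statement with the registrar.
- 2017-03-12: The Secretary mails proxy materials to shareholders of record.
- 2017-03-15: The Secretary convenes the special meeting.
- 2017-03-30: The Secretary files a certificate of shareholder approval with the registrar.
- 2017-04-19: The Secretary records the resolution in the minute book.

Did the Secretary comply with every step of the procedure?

Yes

Step 1: 60 days after 2016-12-27 (when the board resolution is passed) is 2017-02-25; completed 2016-12-28, before the deadline.
Step 2: the earliest permitted date is 24 days after 2016-12-28 (when the draft resolution is circulated), i.e. 2017-01-21; done 2017-01-23 — permitted.
Step 3: 62 days after 2017-02-02 (end of the 10-day hold period, which began when notice of the special meeting is given on 2017-01-23) is 2017-04-05; done 2017-02-03 — timely.
Step 4: 61 days after 2017-02-10 (end of the 7-day comment period, which began when the information statement is filed on 2017-02-03) is 2017-04-12; 2017-03-12 is within that limit.
Step 5: 45 days after 2017-03-12 (when the proxy materials are mailed) is 2017-04-26; 2017-03-15 is within that limit.
Step 6: the window is 14–43 days after 2017-03-15 (when the special meeting is convened), so 2017-03-29 through 2017-04-27; 2017-03-30 falls inside that range.
Step 7: the window is 12–31 days after 2017-03-30 (when the certificate of approval is filed), so 2017-04-11 through 2017-04-30; done 2017-04-19, which is between those dates.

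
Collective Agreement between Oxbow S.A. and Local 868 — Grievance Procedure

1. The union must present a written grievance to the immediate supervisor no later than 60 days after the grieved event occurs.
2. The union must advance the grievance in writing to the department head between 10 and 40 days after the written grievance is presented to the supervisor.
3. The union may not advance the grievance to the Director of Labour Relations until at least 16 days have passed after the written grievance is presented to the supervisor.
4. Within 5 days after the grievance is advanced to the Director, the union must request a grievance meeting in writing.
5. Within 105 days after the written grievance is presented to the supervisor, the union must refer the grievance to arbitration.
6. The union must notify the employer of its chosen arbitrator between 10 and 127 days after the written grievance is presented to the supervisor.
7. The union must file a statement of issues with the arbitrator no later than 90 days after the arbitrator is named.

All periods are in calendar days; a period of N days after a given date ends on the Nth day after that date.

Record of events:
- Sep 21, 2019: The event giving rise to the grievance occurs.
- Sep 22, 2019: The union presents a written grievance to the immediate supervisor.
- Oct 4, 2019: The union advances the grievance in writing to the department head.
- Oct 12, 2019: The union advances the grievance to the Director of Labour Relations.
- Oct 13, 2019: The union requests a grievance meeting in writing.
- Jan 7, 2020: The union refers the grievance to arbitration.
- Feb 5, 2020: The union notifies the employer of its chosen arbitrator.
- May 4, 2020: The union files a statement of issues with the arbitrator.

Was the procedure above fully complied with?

(1) due by Sep 21, 2019 + 60 days = Nov 20, 2019; completed Sep 22, 2019, before the deadline.
(2) the permitted window runs from Sep 22, 2019 + 10 = Oct 2, 2019 to Sep 22, 2019 + 40 = Nov 1, 2019; done Oct 4, 2019, which is between those dates.
(3) permitted from Sep 22, 2019 + 16 days = Oct 8, 2019 onward; Oct 12, 2019 is on or after that date.
(4) due by Oct 12, 2019 + 5 days = Oct 17, 2019; Oct 13, 2019 is within that limit.
(5) due by Sep 22, 2019 + 105 days = Jan 5, 2020; done Jan 7, 2020 — 2 days late.

No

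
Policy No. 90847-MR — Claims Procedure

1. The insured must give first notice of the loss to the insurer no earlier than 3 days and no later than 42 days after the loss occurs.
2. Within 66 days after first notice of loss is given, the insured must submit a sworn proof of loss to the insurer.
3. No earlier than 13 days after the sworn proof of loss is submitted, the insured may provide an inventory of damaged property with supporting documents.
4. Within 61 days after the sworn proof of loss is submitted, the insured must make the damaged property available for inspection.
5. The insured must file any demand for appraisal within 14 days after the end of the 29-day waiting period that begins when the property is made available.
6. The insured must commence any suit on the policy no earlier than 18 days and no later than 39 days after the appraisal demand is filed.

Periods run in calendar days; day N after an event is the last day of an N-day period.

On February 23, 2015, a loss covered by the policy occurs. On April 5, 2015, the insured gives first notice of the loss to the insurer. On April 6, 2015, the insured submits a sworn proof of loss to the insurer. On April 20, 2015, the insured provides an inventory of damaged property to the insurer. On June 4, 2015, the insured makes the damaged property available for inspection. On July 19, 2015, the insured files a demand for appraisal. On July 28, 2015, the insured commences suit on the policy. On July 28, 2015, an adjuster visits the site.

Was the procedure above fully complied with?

No

Step 1 — 3 and 42 days from February 23, 2015 (when the loss occurs) are February 26, 2015 and April 6, 2015 respectively; April 5, 2015 falls inside that range.
Step 2 — counting 66 days from April 5, 2015 (when first notice of loss is given) gives a deadline of June 10, 2015; done April 6, 2015 — timely.
Step 3 — must wait 13 days from April 6, 2015 (when the sworn proof of loss is submitted), so not before April 19, 2015; done April 20, 2015, after the minimum wait.
Step 4 — counting 61 days from April 6, 2015 (when the sworn proof of loss is submitted) gives a deadline of June 6, 2015; done June 4, 2015 — timely.
Step 5 — counting 14 days from July 3, 2015 (end of the 29-day waiting period, which began when the property is made available on June 4, 2015) gives a deadline of July 17, 2015; done July 19, 2015 — 2 days late.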